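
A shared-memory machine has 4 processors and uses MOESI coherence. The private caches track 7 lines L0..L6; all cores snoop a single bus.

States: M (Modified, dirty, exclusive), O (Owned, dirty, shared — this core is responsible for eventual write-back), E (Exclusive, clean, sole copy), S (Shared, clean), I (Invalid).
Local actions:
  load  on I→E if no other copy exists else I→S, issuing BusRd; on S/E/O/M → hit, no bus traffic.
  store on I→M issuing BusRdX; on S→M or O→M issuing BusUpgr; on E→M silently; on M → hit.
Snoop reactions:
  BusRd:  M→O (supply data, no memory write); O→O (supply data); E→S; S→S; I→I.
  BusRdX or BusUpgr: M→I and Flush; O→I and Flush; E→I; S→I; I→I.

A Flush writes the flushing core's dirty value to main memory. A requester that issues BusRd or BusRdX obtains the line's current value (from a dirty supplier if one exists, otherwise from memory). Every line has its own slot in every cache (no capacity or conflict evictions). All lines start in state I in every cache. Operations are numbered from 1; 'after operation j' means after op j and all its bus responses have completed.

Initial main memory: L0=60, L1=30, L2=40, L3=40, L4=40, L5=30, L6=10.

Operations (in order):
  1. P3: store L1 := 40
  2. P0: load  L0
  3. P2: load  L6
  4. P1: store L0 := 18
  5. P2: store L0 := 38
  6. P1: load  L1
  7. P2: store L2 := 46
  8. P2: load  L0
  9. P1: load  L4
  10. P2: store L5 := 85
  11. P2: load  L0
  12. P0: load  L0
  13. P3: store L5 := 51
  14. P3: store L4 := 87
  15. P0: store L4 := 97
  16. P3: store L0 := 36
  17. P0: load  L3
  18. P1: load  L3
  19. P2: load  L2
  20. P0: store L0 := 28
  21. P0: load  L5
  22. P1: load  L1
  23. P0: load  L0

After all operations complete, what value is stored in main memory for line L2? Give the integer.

[1] P3: store L1 := 40 | P0:I, P1:I, P2:I, P3:M(40) | bus: BusRdX
[2] P0: load  L0 | P0:E(60), P1:I, P2:I, P3:I | bus: BusRd
[3] P2: load  L6 | P0:I, P1:I, P2:E(10), P3:I | bus: BusRd
[4] P1: store L0 := 18 | P0:I, P1:M(18), P2:I, P3:I | bus: BusRdX
[5] P2: store L0 := 38 | P0:I, P1:I, P2:M(38), P3:I | bus: BusRdX,Flush
[6] P1: load  L1 | P0:I, P1:S(40), P2:I, P3:O(40) | bus: BusRd
[7] P2: store L2 := 46 | P0:I, P1:I, P2:M(46), P3:I | bus: BusRdX
[8] P2: load  L0 | P0:I, P1:I, P2:M(38), P3:I | bus: none
[9] P1: load  L4 | P0:I, P1:E(40), P2:I, P3:I | bus: BusRd
[10] P2: store L5 := 85 | P0:I, P1:I, P2:M(85), P3:I | bus: BusRdX
[11] P2: load  L0 | P0:I, P1:I, P2:M(38), P3:I | bus: none
[12] P0: load  L0 | P0:S(38), P1:I, P2:O(38), P3:I | bus: BusRd
[13] P3: store L5 := 51 | P0:I, P1:I, P2:I, P3:M(51) | bus: BusRdX,Flush
[14] P3: store L4 := 87 | P0:I, P1:I, P2:I, P3:M(87) | bus: BusRdX
[15] P0: store L4 := 97 | P0:M(97), P1:I, P2:I, P3:I | bus: BusRdX,Flush
[16] P3: store L0 := 36 | P0:I, P1:I, P2:I, P3:M(36) | bus: BusRdX,Flush
[17] P0: load  L3 | P0:E(40), P1:I, P2:I, P3:I | bus: BusRd
[18] P1: load  L3 | P0:S(40), P1:S(40), P2:I, P3:I | bus: BusRd
[19] P2: load  L2 | P0:I, P1:I, P2:M(46), P3:I | bus: none
[20] P0: store L0 := 28 | P0:M(28), P1:I, P2:I, P3:I | bus: BusRdX,Flush
[21] P0: load  L5 | P0:S(51), P1:I, P2:I, P3:O(51) | bus: BusRd
[22] P1: load  L1 | P0:I, P1:S(40), P2:I, P3:O(40) | bus: none
[23] P0: load  L0 | P0:M(28), P1:I, P2:I, P3:I | bus: none

memory[L2] = 40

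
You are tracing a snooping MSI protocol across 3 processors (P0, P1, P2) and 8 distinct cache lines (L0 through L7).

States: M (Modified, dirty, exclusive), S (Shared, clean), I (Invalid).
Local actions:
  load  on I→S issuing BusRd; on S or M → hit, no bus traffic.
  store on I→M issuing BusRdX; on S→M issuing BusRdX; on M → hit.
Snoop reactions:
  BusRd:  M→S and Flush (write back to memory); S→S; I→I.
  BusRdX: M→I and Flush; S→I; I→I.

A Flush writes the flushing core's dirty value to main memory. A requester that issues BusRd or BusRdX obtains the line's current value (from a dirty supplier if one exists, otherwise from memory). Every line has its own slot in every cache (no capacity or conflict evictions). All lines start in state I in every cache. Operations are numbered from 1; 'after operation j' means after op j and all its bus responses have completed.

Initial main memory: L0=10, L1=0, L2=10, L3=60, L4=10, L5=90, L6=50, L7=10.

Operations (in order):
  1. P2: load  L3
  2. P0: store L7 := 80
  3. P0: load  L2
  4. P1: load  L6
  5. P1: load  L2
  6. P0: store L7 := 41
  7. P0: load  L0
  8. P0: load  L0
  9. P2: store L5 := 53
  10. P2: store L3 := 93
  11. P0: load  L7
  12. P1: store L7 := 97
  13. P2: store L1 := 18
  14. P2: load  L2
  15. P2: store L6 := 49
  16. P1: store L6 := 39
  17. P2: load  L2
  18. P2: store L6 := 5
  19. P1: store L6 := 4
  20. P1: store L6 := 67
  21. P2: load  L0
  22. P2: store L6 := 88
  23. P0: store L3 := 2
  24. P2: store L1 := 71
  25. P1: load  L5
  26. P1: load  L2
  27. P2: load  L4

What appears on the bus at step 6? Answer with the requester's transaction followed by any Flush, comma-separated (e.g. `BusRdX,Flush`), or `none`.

bus = none

[1] P2: load  L3 | P0:I, P1:I, P2:S(60) | bus: BusRd
[2] P0: store L7 := 80 | P0:M(80), P1:I, P2:I | bus: BusRdX
[3] P0: load  L2 | P0:S(10), P1:I, P2:I | bus: BusRd
[4] P1: load  L6 | P0:I, P1:S(50), P2:I | bus: BusRd
[5] P1: load  L2 | P0:S(10), P1:S(10), P2:I | bus: BusRd
[6] P0: store L7 := 41 | P0:M(41), P1:I, P2:I | bus: none
[7] P0: load  L0 | P0:S(10), P1:I, P2:I | bus: BusRd
[8] P0: load  L0 | P0:S(10), P1:I, P2:I | bus: none
[9] P2: store L5 := 53 | P0:I, P1:I, P2:M(53) | bus: BusRdX
[10] P2: store L3 := 93 | P0:I, P1:I, P2:M(93) | bus: BusRdX
[11] P0: load  L7 | P0:M(41), P1:I, P2:I | bus: none
[12] P1: store L7 := 97 | P0:I, P1:M(97), P2:I | bus: BusRdX,Flush
[13] P2: store L1 := 18 | P0:I, P1:I, P2:M(18) | bus: BusRdX
[14] P2: load  L2 | P0:S(10), P1:S(10), P2:S(10) | bus: BusRd
[15] P2: store L6 := 49 | P0:I, P1:I, P2:M(49) | bus: BusRdX
[16] P1: store L6 := 39 | P0:I, P1:M(39), P2:I | bus: BusRdX,Flush
[17] P2: load  L2 | P0:S(10), P1:S(10), P2:S(10) | bus: none
[18] P2: store L6 := 5 | P0:I, P1:I, P2:M(5) | bus: BusRdX,Flush
[19] P1: store L6 := 4 | P0:I, P1:M(4), P2:I | bus: BusRdX,Flush
[20] P1: store L6 := 67 | P0:I, P1:M(67), P2:I | bus: none
[21] P2: load  L0 | P0:S(10), P1:I, P2:S(10) | bus: BusRd
[22] P2: store L6 := 88 | P0:I, P1:I, P2:M(88) | bus: BusRdX,Flush
[23] P0: store L3 := 2 | P0:M(2), P1:I, P2:I | bus: BusRdX,Flush
[24] P2: store L1 := 71 | P0:I, P1:I, P2:M(71) | bus: none
[25] P1: load  L5 | P0:I, P1:S(53), P2:S(53) | bus: BusRd,Flush
[26] P1: load  L2 | P0:S(10), P1:S(10), P2:S(10) | bus: none
[27] P2: load  L4 | P0:I, P1:I, P2:S(10) | bus: BusRd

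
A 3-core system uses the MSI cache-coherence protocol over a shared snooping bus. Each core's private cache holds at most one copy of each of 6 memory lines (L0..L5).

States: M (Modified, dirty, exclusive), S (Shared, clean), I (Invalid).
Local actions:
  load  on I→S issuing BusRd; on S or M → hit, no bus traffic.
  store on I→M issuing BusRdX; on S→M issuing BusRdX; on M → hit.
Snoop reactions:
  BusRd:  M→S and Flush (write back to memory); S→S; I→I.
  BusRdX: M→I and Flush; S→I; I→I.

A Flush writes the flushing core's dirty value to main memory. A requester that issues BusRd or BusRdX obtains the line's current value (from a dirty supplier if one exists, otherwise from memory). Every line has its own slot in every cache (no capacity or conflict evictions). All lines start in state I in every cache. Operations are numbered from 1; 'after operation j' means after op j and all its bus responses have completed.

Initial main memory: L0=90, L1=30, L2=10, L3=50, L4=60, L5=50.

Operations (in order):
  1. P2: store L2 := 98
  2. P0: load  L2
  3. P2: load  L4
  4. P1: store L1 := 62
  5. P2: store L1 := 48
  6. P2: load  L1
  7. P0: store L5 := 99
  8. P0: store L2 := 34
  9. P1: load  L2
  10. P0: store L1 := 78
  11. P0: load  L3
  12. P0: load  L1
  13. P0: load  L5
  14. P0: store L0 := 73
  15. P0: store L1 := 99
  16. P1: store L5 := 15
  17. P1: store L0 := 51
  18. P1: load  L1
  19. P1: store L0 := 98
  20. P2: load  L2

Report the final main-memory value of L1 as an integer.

memory[L1] = 99

  op1 P2: store L2 := 98 → I/I/M on L2; bus BusRdX; mem=10
  op2 P0: load  L2 → S/I/S on L2; bus BusRd Flush; mem=98
  op3 P2: load  L4 → I/I/S on L4; bus BusRd; mem=60
  op4 P1: store L1 := 62 → I/M/I on L1; bus BusRdX; mem=30
  op5 P2: store L1 := 48 → I/I/M on L1; bus BusRdX Flush; mem=62
  op6 P2: load  L1 → I/I/M on L1; bus (none); mem=62
  op7 P0: store L5 := 99 → M/I/I on L5; bus BusRdX; mem=50
  op8 P0: store L2 := 34 → M/I/I on L2; bus BusRdX; mem=98
  op9 P1: load  L2 → S/S/I on L2; bus BusRd Flush; mem=34
  op10 P0: store L1 := 78 → M/I/I on L1; bus BusRdX Flush; mem=48
  op11 P0: load  L3 → S/I/I on L3; bus BusRd; mem=50
  op12 P0: load  L1 → M/I/I on L1; bus (none); mem=48
  op13 P0: load  L5 → M/I/I on L5; bus (none); mem=50
  op14 P0: store L0 := 73 → M/I/I on L0; bus BusRdX; mem=90
  op15 P0: store L1 := 99 → M/I/I on L1; bus (none); mem=48
  op16 P1: store L5 := 15 → I/M/I on L5; bus BusRdX Flush; mem=99
  op17 P1: store L0 := 51 → I/M/I on L0; bus BusRdX Flush; mem=73
  op18 P1: load  L1 → S/S/I on L1; bus BusRd Flush; mem=99
  op19 P1: store L0 := 98 → I/M/I on L0; bus (none); mem=73
  op20 P2: load  L2 → S/S/S on L2; bus BusRd; mem=34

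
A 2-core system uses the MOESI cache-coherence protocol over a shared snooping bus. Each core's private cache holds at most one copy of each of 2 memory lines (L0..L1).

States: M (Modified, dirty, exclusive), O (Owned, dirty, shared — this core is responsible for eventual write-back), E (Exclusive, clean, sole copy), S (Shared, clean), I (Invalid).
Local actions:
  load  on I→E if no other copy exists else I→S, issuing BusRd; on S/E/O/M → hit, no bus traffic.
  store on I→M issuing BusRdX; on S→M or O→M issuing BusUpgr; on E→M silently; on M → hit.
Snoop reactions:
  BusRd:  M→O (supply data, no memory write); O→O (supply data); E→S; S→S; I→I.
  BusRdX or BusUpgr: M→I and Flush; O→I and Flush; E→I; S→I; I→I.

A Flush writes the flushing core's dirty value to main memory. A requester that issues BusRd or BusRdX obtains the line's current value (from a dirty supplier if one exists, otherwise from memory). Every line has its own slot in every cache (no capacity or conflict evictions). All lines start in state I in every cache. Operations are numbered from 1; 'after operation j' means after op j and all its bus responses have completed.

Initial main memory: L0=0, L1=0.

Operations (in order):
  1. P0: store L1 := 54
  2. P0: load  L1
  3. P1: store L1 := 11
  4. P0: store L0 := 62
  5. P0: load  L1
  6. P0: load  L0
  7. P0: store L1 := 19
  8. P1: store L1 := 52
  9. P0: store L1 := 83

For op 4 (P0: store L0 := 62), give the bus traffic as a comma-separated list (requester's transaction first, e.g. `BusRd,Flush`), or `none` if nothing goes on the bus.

bus = BusRdX

step 1: P0: store L1 := 54  ⟶  MI  (L1)  txn=BusRdX  M[L1]=0
step 2: P0: load  L1  ⟶  MI  (L1)  txn=∅  M[L1]=0
step 3: P1: store L1 := 11  ⟶  IM  (L1)  txn=BusRdX+Flush  M[L1]=54
step 4: P0: store L0 := 62  ⟶  MI  (L0)  txn=BusRdX  M[L0]=0
step 5: P0: load  L1  ⟶  SO  (L1)  txn=BusRd  M[L1]=54
step 6: P0: load  L0  ⟶  MI  (L0)  txn=∅  M[L0]=0
step 7: P0: store L1 := 19  ⟶  MI  (L1)  txn=BusUpgr+Flush  M[L1]=11
step 8: P1: store L1 := 52  ⟶  IM  (L1)  txn=BusRdX+Flush  M[L1]=19
step 9: P0: store L1 := 83  ⟶  MI  (L1)  txn=BusRdX+Flush  M[L1]=52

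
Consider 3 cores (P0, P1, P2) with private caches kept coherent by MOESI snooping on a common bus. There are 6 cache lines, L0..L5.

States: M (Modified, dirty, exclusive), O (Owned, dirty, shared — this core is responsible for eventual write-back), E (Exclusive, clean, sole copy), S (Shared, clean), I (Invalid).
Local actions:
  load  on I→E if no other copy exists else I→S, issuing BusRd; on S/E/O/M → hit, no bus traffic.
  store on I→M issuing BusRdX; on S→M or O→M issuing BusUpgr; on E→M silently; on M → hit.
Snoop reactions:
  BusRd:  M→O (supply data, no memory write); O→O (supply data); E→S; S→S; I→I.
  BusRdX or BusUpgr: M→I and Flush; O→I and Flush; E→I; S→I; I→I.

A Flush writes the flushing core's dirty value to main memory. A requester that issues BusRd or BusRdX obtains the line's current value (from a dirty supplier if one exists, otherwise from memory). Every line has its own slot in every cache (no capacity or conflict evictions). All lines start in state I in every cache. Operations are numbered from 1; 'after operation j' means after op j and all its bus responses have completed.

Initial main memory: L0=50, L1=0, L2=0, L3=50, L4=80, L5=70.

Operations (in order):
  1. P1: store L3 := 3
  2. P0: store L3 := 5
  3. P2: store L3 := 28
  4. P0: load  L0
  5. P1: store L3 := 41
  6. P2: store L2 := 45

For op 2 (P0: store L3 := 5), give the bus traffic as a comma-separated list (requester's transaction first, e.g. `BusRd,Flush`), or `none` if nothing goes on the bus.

bus = BusRdX,Flush

1. P1: store L3 := 3  bus=[BusRdX]  L3: P0=I P1=M P2=I  mem[L3]=50
2. P0: store L3 := 5  bus=[BusRdX,Flush]  L3: P0=M P1=I P2=I  mem[L3]=3
3. P2: store L3 := 28  bus=[BusRdX,Flush]  L3: P0=I P1=I P2=M  mem[L3]=5
4. P0: load  L0  bus=[BusRd]  L0: P0=E P1=I P2=I  mem[L0]=50
5. P1: store L3 := 41  bus=[BusRdX,Flush]  L3: P0=I P1=M P2=I  mem[L3]=28
6. P2: store L2 := 45  bus=[BusRdX]  L2: P0=I P1=I P2=M  mem[L2]=0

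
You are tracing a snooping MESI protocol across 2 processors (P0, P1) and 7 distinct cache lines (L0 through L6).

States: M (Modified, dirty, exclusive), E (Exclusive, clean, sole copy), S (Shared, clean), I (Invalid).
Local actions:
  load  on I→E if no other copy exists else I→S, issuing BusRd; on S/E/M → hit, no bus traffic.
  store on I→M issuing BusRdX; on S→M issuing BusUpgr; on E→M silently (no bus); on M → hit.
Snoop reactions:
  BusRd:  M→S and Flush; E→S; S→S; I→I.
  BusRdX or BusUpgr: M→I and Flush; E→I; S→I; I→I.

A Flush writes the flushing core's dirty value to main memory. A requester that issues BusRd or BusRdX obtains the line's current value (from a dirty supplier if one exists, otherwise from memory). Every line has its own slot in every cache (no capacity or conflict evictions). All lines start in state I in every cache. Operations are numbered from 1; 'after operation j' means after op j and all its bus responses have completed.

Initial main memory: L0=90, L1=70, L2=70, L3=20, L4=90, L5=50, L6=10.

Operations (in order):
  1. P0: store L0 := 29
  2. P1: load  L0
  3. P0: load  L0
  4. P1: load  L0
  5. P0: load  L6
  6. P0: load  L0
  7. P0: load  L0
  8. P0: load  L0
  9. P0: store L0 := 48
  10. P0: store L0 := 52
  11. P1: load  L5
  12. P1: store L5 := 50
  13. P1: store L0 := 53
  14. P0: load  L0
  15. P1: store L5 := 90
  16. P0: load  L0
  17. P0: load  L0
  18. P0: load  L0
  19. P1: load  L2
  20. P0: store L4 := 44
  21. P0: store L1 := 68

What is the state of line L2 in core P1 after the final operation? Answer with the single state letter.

1. P0: store L0 := 29  bus=[BusRdX]  L0: P0=M P1=I  mem[L0]=90
2. P1: load  L0  bus=[BusRd,Flush]  L0: P0=S P1=S  mem[L0]=29
3. P0: load  L0  bus=[-]  L0: P0=S P1=S  mem[L0]=29
4. P1: load  L0  bus=[-]  L0: P0=S P1=S  mem[L0]=29
5. P0: load  L6  bus=[BusRd]  L6: P0=E P1=I  mem[L6]=10
6. P0: load  L0  bus=[-]  L0: P0=S P1=S  mem[L0]=29
7. P0: load  L0  bus=[-]  L0: P0=S P1=S  mem[L0]=29
8. P0: load  L0  bus=[-]  L0: P0=S P1=S  mem[L0]=29
9. P0: store L0 := 48  bus=[BusUpgr]  L0: P0=M P1=I  mem[L0]=29
10. P0: store L0 := 52  bus=[-]  L0: P0=M P1=I  mem[L0]=29
11. P1: load  L5  bus=[BusRd]  L5: P0=I P1=E  mem[L5]=50
12. P1: store L5 := 50  bus=[-]  L5: P0=I P1=M  mem[L5]=50
13. P1: store L0 := 53  bus=[BusRdX,Flush]  L0: P0=I P1=M  mem[L0]=52
14. P0: load  L0  bus=[BusRd,Flush]  L0: P0=S P1=S  mem[L0]=53
15. P1: store L5 := 90  bus=[-]  L5: P0=I P1=M  mem[L5]=50
16. P0: load  L0  bus=[-]  L0: P0=S P1=S  mem[L0]=53
17. P0: load  L0  bus=[-]  L0: P0=S P1=S  mem[L0]=53
18. P0: load  L0  bus=[-]  L0: P0=S P1=S  mem[L0]=53
19. P1: load  L2  bus=[BusRd]  L2: P0=I P1=E  mem[L2]=70
20. P0: store L4 := 44  bus=[BusRdX]  L4: P0=M P1=I  mem[L4]=90
21. P0: store L1 := 68  bus=[BusRdX]  L1: P0=M P1=I  mem[L1]=70

state = E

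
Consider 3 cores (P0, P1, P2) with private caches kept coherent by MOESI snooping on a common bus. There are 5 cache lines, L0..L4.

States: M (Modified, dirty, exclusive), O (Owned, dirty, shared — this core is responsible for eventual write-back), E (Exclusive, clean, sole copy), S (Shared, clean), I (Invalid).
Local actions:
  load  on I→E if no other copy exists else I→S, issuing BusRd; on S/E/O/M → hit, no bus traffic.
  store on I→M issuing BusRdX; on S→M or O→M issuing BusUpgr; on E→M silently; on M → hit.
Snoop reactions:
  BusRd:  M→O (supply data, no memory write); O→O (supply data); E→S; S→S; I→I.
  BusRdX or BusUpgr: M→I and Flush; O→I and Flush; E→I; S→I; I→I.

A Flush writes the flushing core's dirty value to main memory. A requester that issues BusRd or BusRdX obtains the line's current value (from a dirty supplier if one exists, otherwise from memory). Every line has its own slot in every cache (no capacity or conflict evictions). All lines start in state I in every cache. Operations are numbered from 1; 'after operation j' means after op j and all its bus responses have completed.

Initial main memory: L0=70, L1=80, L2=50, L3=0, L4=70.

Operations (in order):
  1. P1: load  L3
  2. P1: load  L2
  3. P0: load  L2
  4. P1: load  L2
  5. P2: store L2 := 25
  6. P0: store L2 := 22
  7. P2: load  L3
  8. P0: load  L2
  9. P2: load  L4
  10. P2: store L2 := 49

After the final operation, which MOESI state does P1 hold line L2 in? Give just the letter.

state = I

step 1: P1: load  L3  ⟶  IEI  (L3)  txn=BusRd  M[L3]=0
step 2: P1: load  L2  ⟶  IEI  (L2)  txn=BusRd  M[L2]=50
step 3: P0: load  L2  ⟶  SSI  (L2)  txn=BusRd  M[L2]=50
step 4: P1: load  L2  ⟶  SSI  (L2)  txn=∅  M[L2]=50
step 5: P2: store L2 := 25  ⟶  IIM  (L2)  txn=BusRdX  M[L2]=50
step 6: P0: store L2 := 22  ⟶  MII  (L2)  txn=BusRdX+Flush  M[L2]=25
step 7: P2: load  L3  ⟶  ISS  (L3)  txn=BusRd  M[L3]=0
step 8: P0: load  L2  ⟶  MII  (L2)  txn=∅  M[L2]=25
step 9: P2: load  L4  ⟶  IIE  (L4)  txn=BusRd  M[L4]=70
step 10: P2: store L2 := 49  ⟶  IIM  (L2)  txn=BusRdX+Flush  M[L2]=22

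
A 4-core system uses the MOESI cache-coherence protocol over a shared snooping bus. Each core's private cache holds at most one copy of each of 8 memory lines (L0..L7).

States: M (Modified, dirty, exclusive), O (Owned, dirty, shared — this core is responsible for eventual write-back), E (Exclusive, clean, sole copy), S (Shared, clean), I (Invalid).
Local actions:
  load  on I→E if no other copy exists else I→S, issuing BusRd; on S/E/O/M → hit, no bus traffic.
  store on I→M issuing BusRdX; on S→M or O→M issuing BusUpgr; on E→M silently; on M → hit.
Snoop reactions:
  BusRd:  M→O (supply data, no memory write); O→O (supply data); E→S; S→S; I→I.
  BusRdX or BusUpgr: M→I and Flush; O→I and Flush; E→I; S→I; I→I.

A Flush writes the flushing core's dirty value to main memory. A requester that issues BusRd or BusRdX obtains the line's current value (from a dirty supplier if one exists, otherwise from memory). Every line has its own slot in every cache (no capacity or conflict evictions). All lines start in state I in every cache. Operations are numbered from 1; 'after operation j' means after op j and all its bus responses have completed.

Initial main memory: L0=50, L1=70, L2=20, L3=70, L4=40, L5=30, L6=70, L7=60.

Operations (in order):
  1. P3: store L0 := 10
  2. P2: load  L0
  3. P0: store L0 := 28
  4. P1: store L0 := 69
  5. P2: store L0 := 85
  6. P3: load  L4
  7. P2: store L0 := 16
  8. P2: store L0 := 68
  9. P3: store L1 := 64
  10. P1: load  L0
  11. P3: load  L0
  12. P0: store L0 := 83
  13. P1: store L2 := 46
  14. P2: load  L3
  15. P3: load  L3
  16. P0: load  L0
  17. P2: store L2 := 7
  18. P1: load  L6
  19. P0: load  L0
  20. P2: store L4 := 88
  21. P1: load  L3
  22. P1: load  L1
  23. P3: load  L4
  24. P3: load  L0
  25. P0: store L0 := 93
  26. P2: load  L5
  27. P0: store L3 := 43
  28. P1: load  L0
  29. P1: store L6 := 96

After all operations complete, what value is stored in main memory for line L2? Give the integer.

memory[L2] = 46

1. P3: store L0 := 10  bus=[BusRdX]  L0: P0=I P1=I P2=I P3=M  mem[L0]=50
2. P2: load  L0  bus=[BusRd]  L0: P0=I P1=I P2=S P3=O  mem[L0]=50
3. P0: store L0 := 28  bus=[BusRdX,Flush]  L0: P0=M P1=I P2=I P3=I  mem[L0]=10
4. P1: store L0 := 69  bus=[BusRdX,Flush]  L0: P0=I P1=M P2=I P3=I  mem[L0]=28
5. P2: store L0 := 85  bus=[BusRdX,Flush]  L0: P0=I P1=I P2=M P3=I  mem[L0]=69
6. P3: load  L4  bus=[BusRd]  L4: P0=I P1=I P2=I P3=E  mem[L4]=40
7. P2: store L0 := 16  bus=[-]  L0: P0=I P1=I P2=M P3=I  mem[L0]=69
8. P2: store L0 := 68  bus=[-]  L0: P0=I P1=I P2=M P3=I  mem[L0]=69
9. P3: store L1 := 64  bus=[BusRdX]  L1: P0=I P1=I P2=I P3=M  mem[L1]=70
10. P1: load  L0  bus=[BusRd]  L0: P0=I P1=S P2=O P3=I  mem[L0]=69
11. P3: load  L0  bus=[BusRd]  L0: P0=I P1=S P2=O P3=S  mem[L0]=69
12. P0: store L0 := 83  bus=[BusRdX,Flush]  L0: P0=M P1=I P2=I P3=I  mem[L0]=68
13. P1: store L2 := 46  bus=[BusRdX]  L2: P0=I P1=M P2=I P3=I  mem[L2]=20
14. P2: load  L3  bus=[BusRd]  L3: P0=I P1=I P2=E P3=I  mem[L3]=70
15. P3: load  L3  bus=[BusRd]  L3: P0=I P1=I P2=S P3=S  mem[L3]=70
16. P0: load  L0  bus=[-]  L0: P0=M P1=I P2=I P3=I  mem[L0]=68
17. P2: store L2 := 7  bus=[BusRdX,Flush]  L2: P0=I P1=I P2=M P3=I  mem[L2]=46
18. P1: load  L6  bus=[BusRd]  L6: P0=I P1=E P2=I P3=I  mem[L6]=70
19. P0: load  L0  bus=[-]  L0: P0=M P1=I P2=I P3=I  mem[L0]=68
20. P2: store L4 := 88  bus=[BusRdX]  L4: P0=I P1=I P2=M P3=I  mem[L4]=40
21. P1: load  L3  bus=[BusRd]  L3: P0=I P1=S P2=S P3=S  mem[L3]=70
22. P1: load  L1  bus=[BusRd]  L1: P0=I P1=S P2=I P3=O  mem[L1]=70
23. P3: load  L4  bus=[BusRd]  L4: P0=I P1=I P2=O P3=S  mem[L4]=40
24. P3: load  L0  bus=[BusRd]  L0: P0=O P1=I P2=I P3=S  mem[L0]=68
25. P0: store L0 := 93  bus=[BusUpgr]  L0: P0=M P1=I P2=I P3=I  mem[L0]=68
26. P2: load  L5  bus=[BusRd]  L5: P0=I P1=I P2=E P3=I  mem[L5]=30
27. P0: store L3 := 43  bus=[BusRdX]  L3: P0=M P1=I P2=I P3=I  mem[L3]=70
28. P1: load  L0  bus=[BusRd]  L0: P0=O P1=S P2=I P3=I  mem[L0]=68
29. P1: store L6 := 96  bus=[-]  L6: P0=I P1=M P2=I P3=I  mem[L6]=70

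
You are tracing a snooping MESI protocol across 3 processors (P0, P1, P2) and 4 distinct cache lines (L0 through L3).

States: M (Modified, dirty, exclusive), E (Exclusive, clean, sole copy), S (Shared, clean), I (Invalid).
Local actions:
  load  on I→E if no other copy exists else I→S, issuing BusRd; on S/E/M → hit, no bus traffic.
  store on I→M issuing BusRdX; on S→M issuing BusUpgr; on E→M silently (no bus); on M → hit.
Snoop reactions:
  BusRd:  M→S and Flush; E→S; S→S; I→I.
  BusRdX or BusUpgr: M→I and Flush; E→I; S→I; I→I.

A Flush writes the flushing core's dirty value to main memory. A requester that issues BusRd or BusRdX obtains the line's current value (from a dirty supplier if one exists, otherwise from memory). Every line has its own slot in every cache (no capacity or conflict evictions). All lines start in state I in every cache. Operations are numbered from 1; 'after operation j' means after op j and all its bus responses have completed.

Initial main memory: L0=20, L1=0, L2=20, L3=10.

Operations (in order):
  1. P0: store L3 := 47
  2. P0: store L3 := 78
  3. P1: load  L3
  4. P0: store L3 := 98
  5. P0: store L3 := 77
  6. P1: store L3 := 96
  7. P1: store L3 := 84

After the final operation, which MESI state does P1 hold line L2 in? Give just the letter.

[1] P0: store L3 := 47 | P0:M(47), P1:I, P2:I | bus: BusRdX
[2] P0: store L3 := 78 | P0:M(78), P1:I, P2:I | bus: none
[3] P1: load  L3 | P0:S(78), P1:S(78), P2:I | bus: BusRd,Flush
[4] P0: store L3 := 98 | P0:M(98), P1:I, P2:I | bus: BusUpgr
[5] P0: store L3 := 77 | P0:M(77), P1:I, P2:I | bus: none
[6] P1: store L3 := 96 | P0:I, P1:M(96), P2:I | bus: BusRdX,Flush
[7] P1: store L3 := 84 | P0:I, P1:M(84), P2:I | bus: none

state = I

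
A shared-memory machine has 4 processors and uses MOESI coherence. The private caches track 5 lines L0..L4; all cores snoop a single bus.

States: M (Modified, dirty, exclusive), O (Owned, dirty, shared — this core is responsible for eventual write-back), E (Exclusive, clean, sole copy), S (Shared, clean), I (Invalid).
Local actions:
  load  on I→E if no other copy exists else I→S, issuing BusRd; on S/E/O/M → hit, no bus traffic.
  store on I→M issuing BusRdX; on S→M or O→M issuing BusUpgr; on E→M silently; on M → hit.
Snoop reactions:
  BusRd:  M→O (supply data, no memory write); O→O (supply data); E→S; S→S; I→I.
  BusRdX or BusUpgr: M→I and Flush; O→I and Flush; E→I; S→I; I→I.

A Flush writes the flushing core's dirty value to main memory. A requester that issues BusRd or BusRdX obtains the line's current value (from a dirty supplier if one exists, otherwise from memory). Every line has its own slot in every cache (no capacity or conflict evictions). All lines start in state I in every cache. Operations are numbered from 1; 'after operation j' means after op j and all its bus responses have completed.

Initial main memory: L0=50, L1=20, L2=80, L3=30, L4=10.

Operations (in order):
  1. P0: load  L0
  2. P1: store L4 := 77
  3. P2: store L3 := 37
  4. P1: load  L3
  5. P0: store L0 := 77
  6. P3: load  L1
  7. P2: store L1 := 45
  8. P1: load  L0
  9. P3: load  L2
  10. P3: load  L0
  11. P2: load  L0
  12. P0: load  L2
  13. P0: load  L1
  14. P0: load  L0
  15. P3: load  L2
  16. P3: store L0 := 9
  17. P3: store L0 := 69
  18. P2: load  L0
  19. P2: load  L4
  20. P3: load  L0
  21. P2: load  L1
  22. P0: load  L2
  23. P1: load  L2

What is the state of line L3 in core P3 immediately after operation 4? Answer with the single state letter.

step 1: P0: load  L0  ⟶  EIII  (L0)  txn=BusRd  M[L0]=50
step 2: P1: store L4 := 77  ⟶  IMII  (L4)  txn=BusRdX  M[L4]=10
step 3: P2: store L3 := 37  ⟶  IIMI  (L3)  txn=BusRdX  M[L3]=30
step 4: P1: load  L3  ⟶  ISOI  (L3)  txn=BusRd  M[L3]=30
step 5: P0: store L0 := 77  ⟶  MIII  (L0)  txn=∅  M[L0]=50
step 6: P3: load  L1  ⟶  IIIE  (L1)  txn=BusRd  M[L1]=20
step 7: P2: store L1 := 45  ⟶  IIMI  (L1)  txn=BusRdX  M[L1]=20
step 8: P1: load  L0  ⟶  OSII  (L0)  txn=BusRd  M[L0]=50
step 9: P3: load  L2  ⟶  IIIE  (L2)  txn=BusRd  M[L2]=80
step 10: P3: load  L0  ⟶  OSIS  (L0)  txn=BusRd  M[L0]=50
step 11: P2: load  L0  ⟶  OSSS  (L0)  txn=BusRd  M[L0]=50
step 12: P0: load  L2  ⟶  SIIS  (L2)  txn=BusRd  M[L2]=80
step 13: P0: load  L1  ⟶  SIOI  (L1)  txn=BusRd  M[L1]=20
step 14: P0: load  L0  ⟶  OSSS  (L0)  txn=∅  M[L0]=50
step 15: P3: load  L2  ⟶  SIIS  (L2)  txn=∅  M[L2]=80
step 16: P3: store L0 := 9  ⟶  IIIM  (L0)  txn=BusUpgr+Flush  M[L0]=77
step 17: P3: store L0 := 69  ⟶  IIIM  (L0)  txn=∅  M[L0]=77
step 18: P2: load  L0  ⟶  IISO  (L0)  txn=BusRd  M[L0]=77
step 19: P2: load  L4  ⟶  IOSI  (L4)  txn=BusRd  M[L4]=10
step 20: P3: load  L0  ⟶  IISO  (L0)  txn=∅  M[L0]=77
step 21: P2: load  L1  ⟶  SIOI  (L1)  txn=∅  M[L1]=20
step 22: P0: load  L2  ⟶  SIIS  (L2)  txn=∅  M[L2]=80
step 23: P1: load  L2  ⟶  SSIS  (L2)  txn=BusRd  M[L2]=80

state = I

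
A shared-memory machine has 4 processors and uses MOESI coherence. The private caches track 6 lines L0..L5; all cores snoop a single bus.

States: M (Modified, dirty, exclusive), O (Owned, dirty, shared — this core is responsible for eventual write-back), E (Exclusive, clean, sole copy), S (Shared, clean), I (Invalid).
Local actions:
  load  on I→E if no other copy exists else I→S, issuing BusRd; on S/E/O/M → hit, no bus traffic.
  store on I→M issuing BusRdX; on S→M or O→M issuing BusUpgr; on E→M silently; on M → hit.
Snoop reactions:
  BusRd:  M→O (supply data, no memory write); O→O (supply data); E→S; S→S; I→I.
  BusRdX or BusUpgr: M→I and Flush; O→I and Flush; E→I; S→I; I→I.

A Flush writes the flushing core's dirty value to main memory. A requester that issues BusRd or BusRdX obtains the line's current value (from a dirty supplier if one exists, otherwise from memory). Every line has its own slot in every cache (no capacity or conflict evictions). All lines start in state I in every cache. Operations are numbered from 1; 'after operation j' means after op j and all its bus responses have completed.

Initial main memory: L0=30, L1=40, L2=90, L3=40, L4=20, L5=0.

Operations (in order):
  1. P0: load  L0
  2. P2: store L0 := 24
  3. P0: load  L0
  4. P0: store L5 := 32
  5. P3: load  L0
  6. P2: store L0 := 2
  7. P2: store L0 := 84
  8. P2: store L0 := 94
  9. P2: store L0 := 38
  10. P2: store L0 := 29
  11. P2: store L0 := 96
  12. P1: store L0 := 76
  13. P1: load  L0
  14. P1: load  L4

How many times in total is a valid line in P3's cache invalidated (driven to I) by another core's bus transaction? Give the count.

step 1: P0: load  L0  ⟶  EIII  (L0)  txn=BusRd  M[L0]=30
step 2: P2: store L0 := 24  ⟶  IIMI  (L0)  txn=BusRdX  M[L0]=30
step 3: P0: load  L0  ⟶  SIOI  (L0)  txn=BusRd  M[L0]=30
step 4: P0: store L5 := 32  ⟶  MIII  (L5)  txn=BusRdX  M[L5]=0
step 5: P3: load  L0  ⟶  SIOS  (L0)  txn=BusRd  M[L0]=30
step 6: P2: store L0 := 2  ⟶  IIMI  (L0)  txn=BusUpgr  M[L0]=30
step 7: P2: store L0 := 84  ⟶  IIMI  (L0)  txn=∅  M[L0]=30
step 8: P2: store L0 := 94  ⟶  IIMI  (L0)  txn=∅  M[L0]=30
step 9: P2: store L0 := 38  ⟶  IIMI  (L0)  txn=∅  M[L0]=30
step 10: P2: store L0 := 29  ⟶  IIMI  (L0)  txn=∅  M[L0]=30
step 11: P2: store L0 := 96  ⟶  IIMI  (L0)  txn=∅  M[L0]=30
step 12: P1: store L0 := 76  ⟶  IMII  (L0)  txn=BusRdX+Flush  M[L0]=96
step 13: P1: load  L0  ⟶  IMII  (L0)  txn=∅  M[L0]=96
step 14: P1: load  L4  ⟶  IEII  (L4)  txn=BusRd  M[L4]=20

invalidations = 1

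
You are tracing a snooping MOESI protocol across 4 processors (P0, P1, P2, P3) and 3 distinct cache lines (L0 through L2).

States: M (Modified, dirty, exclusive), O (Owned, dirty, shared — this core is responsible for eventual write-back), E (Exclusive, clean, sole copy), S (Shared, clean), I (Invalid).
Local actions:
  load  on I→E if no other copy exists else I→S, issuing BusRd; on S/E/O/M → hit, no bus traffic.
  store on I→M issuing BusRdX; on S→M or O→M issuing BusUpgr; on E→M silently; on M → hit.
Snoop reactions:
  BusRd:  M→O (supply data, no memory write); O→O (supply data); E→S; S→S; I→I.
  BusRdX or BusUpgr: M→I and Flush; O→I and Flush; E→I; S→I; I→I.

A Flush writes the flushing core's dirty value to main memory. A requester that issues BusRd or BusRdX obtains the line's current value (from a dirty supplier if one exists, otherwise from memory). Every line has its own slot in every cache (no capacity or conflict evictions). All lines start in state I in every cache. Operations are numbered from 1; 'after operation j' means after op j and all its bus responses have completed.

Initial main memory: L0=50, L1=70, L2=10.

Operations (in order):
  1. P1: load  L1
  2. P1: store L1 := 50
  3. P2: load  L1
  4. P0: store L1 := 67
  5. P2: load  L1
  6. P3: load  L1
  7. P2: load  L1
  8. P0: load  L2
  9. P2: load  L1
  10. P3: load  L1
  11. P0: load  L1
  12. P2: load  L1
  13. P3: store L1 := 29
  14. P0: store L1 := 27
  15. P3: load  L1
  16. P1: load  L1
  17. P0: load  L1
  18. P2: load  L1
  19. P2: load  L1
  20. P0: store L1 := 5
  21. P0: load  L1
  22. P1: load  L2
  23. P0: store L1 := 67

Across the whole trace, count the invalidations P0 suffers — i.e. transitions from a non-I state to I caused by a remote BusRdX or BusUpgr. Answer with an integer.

invalidations = 1

[1] P1: load  L1 | P0:I, P1:E(70), P2:I, P3:I | bus: BusRd
[2] P1: store L1 := 50 | P0:I, P1:M(50), P2:I, P3:I | bus: none
[3] P2: load  L1 | P0:I, P1:O(50), P2:S(50), P3:I | bus: BusRd
[4] P0: store L1 := 67 | P0:M(67), P1:I, P2:I, P3:I | bus: BusRdX,Flush
[5] P2: load  L1 | P0:O(67), P1:I, P2:S(67), P3:I | bus: BusRd
[6] P3: load  L1 | P0:O(67), P1:I, P2:S(67), P3:S(67) | bus: BusRd
[7] P2: load  L1 | P0:O(67), P1:I, P2:S(67), P3:S(67) | bus: none
[8] P0: load  L2 | P0:E(10), P1:I, P2:I, P3:I | bus: BusRd
[9] P2: load  L1 | P0:O(67), P1:I, P2:S(67), P3:S(67) | bus: none
[10] P3: load  L1 | P0:O(67), P1:I, P2:S(67), P3:S(67) | bus: none
[11] P0: load  L1 | P0:O(67), P1:I, P2:S(67), P3:S(67) | bus: none
[12] P2: load  L1 | P0:O(67), P1:I, P2:S(67), P3:S(67) | bus: none
[13] P3: store L1 := 29 | P0:I, P1:I, P2:I, P3:M(29) | bus: BusUpgr,Flush
[14] P0: store L1 := 27 | P0:M(27), P1:I, P2:I, P3:I | bus: BusRdX,Flush
[15] P3: load  L1 | P0:O(27), P1:I, P2:I, P3:S(27) | bus: BusRd
[16] P1: load  L1 | P0:O(27), P1:S(27), P2:I, P3:S(27) | bus: BusRd
[17] P0: load  L1 | P0:O(27), P1:S(27), P2:I, P3:S(27) | bus: none
[18] P2: load  L1 | P0:O(27), P1:S(27), P2:S(27), P3:S(27) | bus: BusRd
[19] P2: load  L1 | P0:O(27), P1:S(27), P2:S(27), P3:S(27) | bus: none
[20] P0: store L1 := 5 | P0:M(5), P1:I, P2:I, P3:I | bus: BusUpgr
[21] P0: load  L1 | P0:M(5), P1:I, P2:I, P3:I | bus: none
[22] P1: load  L2 | P0:S(10), P1:S(10), P2:I, P3:I | bus: BusRd
[23] P0: store L1 := 67 | P0:M(67), P1:I, P2:I, P3:I | bus: none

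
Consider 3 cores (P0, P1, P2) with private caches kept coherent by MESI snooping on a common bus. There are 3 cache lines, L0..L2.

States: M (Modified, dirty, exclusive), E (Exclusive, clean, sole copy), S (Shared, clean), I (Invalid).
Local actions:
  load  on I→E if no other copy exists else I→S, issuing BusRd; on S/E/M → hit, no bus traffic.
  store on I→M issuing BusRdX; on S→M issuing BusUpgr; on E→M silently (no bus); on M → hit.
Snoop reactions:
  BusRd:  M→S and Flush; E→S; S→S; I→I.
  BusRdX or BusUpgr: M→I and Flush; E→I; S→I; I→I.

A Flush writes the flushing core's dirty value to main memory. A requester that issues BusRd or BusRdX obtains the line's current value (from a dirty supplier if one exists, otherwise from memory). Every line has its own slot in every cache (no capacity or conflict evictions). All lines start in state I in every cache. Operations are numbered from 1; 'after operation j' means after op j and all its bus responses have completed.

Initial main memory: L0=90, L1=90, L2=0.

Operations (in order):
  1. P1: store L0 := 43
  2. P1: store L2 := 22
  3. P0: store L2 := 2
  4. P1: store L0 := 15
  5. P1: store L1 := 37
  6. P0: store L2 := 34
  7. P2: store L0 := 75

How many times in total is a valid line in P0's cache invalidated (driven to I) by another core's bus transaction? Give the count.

invalidations = 0

  op1 P1: store L0 := 43 → I/M/I on L0; bus BusRdX; mem=90
  op2 P1: store L2 := 22 → I/M/I on L2; bus BusRdX; mem=0
  op3 P0: store L2 := 2 → M/I/I on L2; bus BusRdX Flush; mem=22
  op4 P1: store L0 := 15 → I/M/I on L0; bus (none); mem=90
  op5 P1: store L1 := 37 → I/M/I on L1; bus BusRdX; mem=90
  op6 P0: store L2 := 34 → M/I/I on L2; bus (none); mem=22
  op7 P2: store L0 := 75 → I/I/M on L0; bus BusRdX Flush; mem=15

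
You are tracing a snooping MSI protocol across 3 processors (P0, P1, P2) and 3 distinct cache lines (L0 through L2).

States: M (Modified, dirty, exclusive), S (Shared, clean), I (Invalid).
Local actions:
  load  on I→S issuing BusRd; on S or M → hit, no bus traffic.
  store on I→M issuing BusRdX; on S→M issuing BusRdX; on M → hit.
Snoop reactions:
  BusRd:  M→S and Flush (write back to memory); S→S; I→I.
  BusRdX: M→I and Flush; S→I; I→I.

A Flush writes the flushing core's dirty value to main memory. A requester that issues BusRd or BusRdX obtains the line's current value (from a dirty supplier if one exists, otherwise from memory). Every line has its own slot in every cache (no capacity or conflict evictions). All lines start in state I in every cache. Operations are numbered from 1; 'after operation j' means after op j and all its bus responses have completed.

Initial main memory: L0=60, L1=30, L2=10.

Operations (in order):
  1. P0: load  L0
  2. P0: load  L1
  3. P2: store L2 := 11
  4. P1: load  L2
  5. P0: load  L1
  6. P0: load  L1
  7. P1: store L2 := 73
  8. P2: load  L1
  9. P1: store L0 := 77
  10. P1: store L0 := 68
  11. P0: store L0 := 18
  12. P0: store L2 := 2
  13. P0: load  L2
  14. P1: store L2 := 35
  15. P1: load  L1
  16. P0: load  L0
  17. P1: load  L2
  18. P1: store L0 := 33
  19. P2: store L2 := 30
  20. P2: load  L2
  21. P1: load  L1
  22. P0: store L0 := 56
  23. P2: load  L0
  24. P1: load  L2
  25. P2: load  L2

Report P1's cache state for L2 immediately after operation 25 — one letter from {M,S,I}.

state = S

1. P0: load  L0  bus=[BusRd]  L0: P0=S P1=I P2=I  mem[L0]=60
2. P0: load  L1  bus=[BusRd]  L1: P0=S P1=I P2=I  mem[L1]=30
3. P2: store L2 := 11  bus=[BusRdX]  L2: P0=I P1=I P2=M  mem[L2]=10
4. P1: load  L2  bus=[BusRd,Flush]  L2: P0=I P1=S P2=S  mem[L2]=11
5. P0: load  L1  bus=[-]  L1: P0=S P1=I P2=I  mem[L1]=30
6. P0: load  L1  bus=[-]  L1: P0=S P1=I P2=I  mem[L1]=30
7. P1: store L2 := 73  bus=[BusRdX]  L2: P0=I P1=M P2=I  mem[L2]=11
8. P2: load  L1  bus=[BusRd]  L1: P0=S P1=I P2=S  mem[L1]=30
9. P1: store L0 := 77  bus=[BusRdX]  L0: P0=I P1=M P2=I  mem[L0]=60
10. P1: store L0 := 68  bus=[-]  L0: P0=I P1=M P2=I  mem[L0]=60
11. P0: store L0 := 18  bus=[BusRdX,Flush]  L0: P0=M P1=I P2=I  mem[L0]=68
12. P0: store L2 := 2  bus=[BusRdX,Flush]  L2: P0=M P1=I P2=I  mem[L2]=73
13. P0: load  L2  bus=[-]  L2: P0=M P1=I P2=I  mem[L2]=73
14. P1: store L2 := 35  bus=[BusRdX,Flush]  L2: P0=I P1=M P2=I  mem[L2]=2
15. P1: load  L1  bus=[BusRd]  L1: P0=S P1=S P2=S  mem[L1]=30
16. P0: load  L0  bus=[-]  L0: P0=M P1=I P2=I  mem[L0]=68
17. P1: load  L2  bus=[-]  L2: P0=I P1=M P2=I  mem[L2]=2
18. P1: store L0 := 33  bus=[BusRdX,Flush]  L0: P0=I P1=M P2=I  mem[L0]=18
19. P2: store L2 := 30  bus=[BusRdX,Flush]  L2: P0=I P1=I P2=M  mem[L2]=35
20. P2: load  L2  bus=[-]  L2: P0=I P1=I P2=M  mem[L2]=35
21. P1: load  L1  bus=[-]  L1: P0=S P1=S P2=S  mem[L1]=30
22. P0: store L0 := 56  bus=[BusRdX,Flush]  L0: P0=M P1=I P2=I  mem[L0]=33
23. P2: load  L0  bus=[BusRd,Flush]  L0: P0=S P1=I P2=S  mem[L0]=56
24. P1: load  L2  bus=[BusRd,Flush]  L2: P0=I P1=S P2=S  mem[L2]=30
25. P2: load  L2  bus=[-]  L2: P0=I P1=S P2=S  mem[L2]=30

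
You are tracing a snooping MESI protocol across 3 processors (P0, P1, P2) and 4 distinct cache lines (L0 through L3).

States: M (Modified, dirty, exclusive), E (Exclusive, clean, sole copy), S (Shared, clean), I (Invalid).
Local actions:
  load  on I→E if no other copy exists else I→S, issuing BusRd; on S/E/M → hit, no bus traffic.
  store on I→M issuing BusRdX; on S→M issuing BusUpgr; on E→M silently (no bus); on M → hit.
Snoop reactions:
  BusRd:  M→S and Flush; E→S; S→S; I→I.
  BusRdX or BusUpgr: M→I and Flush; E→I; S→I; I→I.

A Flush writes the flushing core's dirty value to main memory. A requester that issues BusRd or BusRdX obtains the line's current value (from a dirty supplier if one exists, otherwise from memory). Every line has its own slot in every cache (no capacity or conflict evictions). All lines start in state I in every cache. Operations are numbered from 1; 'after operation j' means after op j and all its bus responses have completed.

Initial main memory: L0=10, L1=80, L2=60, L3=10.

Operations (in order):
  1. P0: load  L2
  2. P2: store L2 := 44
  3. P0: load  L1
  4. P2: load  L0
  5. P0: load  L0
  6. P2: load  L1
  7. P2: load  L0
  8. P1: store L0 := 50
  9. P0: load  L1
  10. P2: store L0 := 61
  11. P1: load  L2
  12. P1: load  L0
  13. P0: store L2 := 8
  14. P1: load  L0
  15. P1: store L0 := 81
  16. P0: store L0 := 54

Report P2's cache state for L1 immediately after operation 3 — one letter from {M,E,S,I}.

state = I

[1] P0: load  L2 | P0:E(60), P1:I, P2:I | bus: BusRd
[2] P2: store L2 := 44 | P0:I, P1:I, P2:M(44) | bus: BusRdX
[3] P0: load  L1 | P0:E(80), P1:I, P2:I | bus: BusRd
[4] P2: load  L0 | P0:I, P1:I, P2:E(10) | bus: BusRd
[5] P0: load  L0 | P0:S(10), P1:I, P2:S(10) | bus: BusRd
[6] P2: load  L1 | P0:S(80), P1:I, P2:S(80) | bus: BusRd
[7] P2: load  L0 | P0:S(10), P1:I, P2:S(10) | bus: none
[8] P1: store L0 := 50 | P0:I, P1:M(50), P2:I | bus: BusRdX
[9] P0: load  L1 | P0:S(80), P1:I, P2:S(80) | bus: none
[10] P2: store L0 := 61 | P0:I, P1:I, P2:M(61) | bus: BusRdX,Flush
[11] P1: load  L2 | P0:I, P1:S(44), P2:S(44) | bus: BusRd,Flush
[12] P1: load  L0 | P0:I, P1:S(61), P2:S(61) | bus: BusRd,Flush
[13] P0: store L2 := 8 | P0:M(8), P1:I, P2:I | bus: BusRdX
[14] P1: load  L0 | P0:I, P1:S(61), P2:S(61) | bus: none
[15] P1: store L0 := 81 | P0:I, P1:M(81), P2:I | bus: BusUpgr
[16] P0: store L0 := 54 | P0:M(54), P1:I, P2:I | bus: BusRdX,Flush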